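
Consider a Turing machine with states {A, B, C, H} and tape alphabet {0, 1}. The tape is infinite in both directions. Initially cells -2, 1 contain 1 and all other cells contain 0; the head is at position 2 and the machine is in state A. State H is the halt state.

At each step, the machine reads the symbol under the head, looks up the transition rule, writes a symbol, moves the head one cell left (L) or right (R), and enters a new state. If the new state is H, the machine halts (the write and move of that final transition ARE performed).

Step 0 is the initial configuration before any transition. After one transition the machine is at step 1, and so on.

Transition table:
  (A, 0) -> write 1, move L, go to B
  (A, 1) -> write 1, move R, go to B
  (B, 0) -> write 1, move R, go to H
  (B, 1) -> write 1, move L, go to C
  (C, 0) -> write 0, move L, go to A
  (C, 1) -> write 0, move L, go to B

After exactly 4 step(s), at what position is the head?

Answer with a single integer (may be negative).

Answer: -2

Derivation:
Step 1: in state A at pos 2, read 0 -> (A,0)->write 1,move L,goto B. Now: state=B, head=1, tape[-3..3]=0100110 (head:     ^)
Step 2: in state B at pos 1, read 1 -> (B,1)->write 1,move L,goto C. Now: state=C, head=0, tape[-3..3]=0100110 (head:    ^)
Step 3: in state C at pos 0, read 0 -> (C,0)->write 0,move L,goto A. Now: state=A, head=-1, tape[-3..3]=0100110 (head:   ^)
Step 4: in state A at pos -1, read 0 -> (A,0)->write 1,move L,goto B. Now: state=B, head=-2, tape[-3..3]=0110110 (head:  ^)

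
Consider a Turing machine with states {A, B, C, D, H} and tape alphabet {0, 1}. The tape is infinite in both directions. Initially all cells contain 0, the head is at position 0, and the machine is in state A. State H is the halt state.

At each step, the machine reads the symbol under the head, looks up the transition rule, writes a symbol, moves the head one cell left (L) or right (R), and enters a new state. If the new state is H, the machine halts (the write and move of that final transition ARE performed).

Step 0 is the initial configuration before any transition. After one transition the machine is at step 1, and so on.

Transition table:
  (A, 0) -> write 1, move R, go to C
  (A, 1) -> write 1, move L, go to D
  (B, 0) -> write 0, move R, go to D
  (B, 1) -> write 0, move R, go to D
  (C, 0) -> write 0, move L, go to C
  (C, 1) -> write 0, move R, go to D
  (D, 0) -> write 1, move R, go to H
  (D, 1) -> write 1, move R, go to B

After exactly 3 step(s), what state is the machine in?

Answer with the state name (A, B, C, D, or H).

Step 1: in state A at pos 0, read 0 -> (A,0)->write 1,move R,goto C. Now: state=C, head=1, tape[-1..2]=0100 (head:   ^)
Step 2: in state C at pos 1, read 0 -> (C,0)->write 0,move L,goto C. Now: state=C, head=0, tape[-1..2]=0100 (head:  ^)
Step 3: in state C at pos 0, read 1 -> (C,1)->write 0,move R,goto D. Now: state=D, head=1, tape[-1..2]=0000 (head:   ^)

Answer: D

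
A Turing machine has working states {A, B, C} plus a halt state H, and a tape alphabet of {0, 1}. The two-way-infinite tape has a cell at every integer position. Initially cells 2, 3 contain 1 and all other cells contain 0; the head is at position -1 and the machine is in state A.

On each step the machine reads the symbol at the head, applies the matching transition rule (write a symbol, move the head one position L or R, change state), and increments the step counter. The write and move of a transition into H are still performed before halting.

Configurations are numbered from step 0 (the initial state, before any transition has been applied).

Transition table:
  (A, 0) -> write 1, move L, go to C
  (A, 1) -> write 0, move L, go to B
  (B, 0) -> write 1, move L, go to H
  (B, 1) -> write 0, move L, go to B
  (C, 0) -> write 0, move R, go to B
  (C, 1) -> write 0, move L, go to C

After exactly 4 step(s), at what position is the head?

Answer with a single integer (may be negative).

Step 1: in state A at pos -1, read 0 -> (A,0)->write 1,move L,goto C. Now: state=C, head=-2, tape[-3..4]=00100110 (head:  ^)
Step 2: in state C at pos -2, read 0 -> (C,0)->write 0,move R,goto B. Now: state=B, head=-1, tape[-3..4]=00100110 (head:   ^)
Step 3: in state B at pos -1, read 1 -> (B,1)->write 0,move L,goto B. Now: state=B, head=-2, tape[-3..4]=00000110 (head:  ^)
Step 4: in state B at pos -2, read 0 -> (B,0)->write 1,move L,goto H. Now: state=H, head=-3, tape[-4..4]=001000110 (head:  ^)

Answer: -3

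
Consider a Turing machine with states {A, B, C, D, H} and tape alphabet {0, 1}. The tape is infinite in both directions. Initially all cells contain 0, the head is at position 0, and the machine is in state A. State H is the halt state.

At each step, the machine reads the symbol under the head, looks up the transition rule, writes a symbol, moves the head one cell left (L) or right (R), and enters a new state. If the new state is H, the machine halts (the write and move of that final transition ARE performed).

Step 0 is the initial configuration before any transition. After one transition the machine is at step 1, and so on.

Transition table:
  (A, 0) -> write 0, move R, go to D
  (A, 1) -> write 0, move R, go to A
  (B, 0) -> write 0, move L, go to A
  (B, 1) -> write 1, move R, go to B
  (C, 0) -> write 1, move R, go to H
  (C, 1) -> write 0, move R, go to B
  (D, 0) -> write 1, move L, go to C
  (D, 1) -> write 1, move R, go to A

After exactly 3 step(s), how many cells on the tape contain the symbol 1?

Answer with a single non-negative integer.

Step 1: in state A at pos 0, read 0 -> (A,0)->write 0,move R,goto D. Now: state=D, head=1, tape[-1..2]=0000 (head:   ^)
Step 2: in state D at pos 1, read 0 -> (D,0)->write 1,move L,goto C. Now: state=C, head=0, tape[-1..2]=0010 (head:  ^)
Step 3: in state C at pos 0, read 0 -> (C,0)->write 1,move R,goto H. Now: state=H, head=1, tape[-1..2]=0110 (head:   ^)
Cells containing 1 after step 3: {0, 1} -> 2 cell(s)

Answer: 2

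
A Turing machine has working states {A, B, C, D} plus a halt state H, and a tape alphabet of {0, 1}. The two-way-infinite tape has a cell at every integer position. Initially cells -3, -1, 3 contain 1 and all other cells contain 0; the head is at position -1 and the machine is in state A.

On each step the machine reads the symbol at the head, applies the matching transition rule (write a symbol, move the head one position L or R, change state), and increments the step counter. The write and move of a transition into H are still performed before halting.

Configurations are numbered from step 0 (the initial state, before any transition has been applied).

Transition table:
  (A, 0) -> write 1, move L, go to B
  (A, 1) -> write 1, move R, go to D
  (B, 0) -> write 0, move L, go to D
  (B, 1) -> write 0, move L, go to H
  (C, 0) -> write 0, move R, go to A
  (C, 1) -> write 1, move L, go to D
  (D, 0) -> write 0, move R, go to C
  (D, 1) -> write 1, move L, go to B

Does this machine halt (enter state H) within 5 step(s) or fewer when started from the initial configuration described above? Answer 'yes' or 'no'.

Step 1: in state A at pos -1, read 1 -> (A,1)->write 1,move R,goto D. Now: state=D, head=0, tape[-4..4]=010100010 (head:     ^)
Step 2: in state D at pos 0, read 0 -> (D,0)->write 0,move R,goto C. Now: state=C, head=1, tape[-4..4]=010100010 (head:      ^)
Step 3: in state C at pos 1, read 0 -> (C,0)->write 0,move R,goto A. Now: state=A, head=2, tape[-4..4]=010100010 (head:       ^)
Step 4: in state A at pos 2, read 0 -> (A,0)->write 1,move L,goto B. Now: state=B, head=1, tape[-4..4]=010100110 (head:      ^)
Step 5: in state B at pos 1, read 0 -> (B,0)->write 0,move L,goto D. Now: state=D, head=0, tape[-4..4]=010100110 (head:     ^)
After 5 step(s): state = D (not H) -> not halted within 5 -> no

Answer: no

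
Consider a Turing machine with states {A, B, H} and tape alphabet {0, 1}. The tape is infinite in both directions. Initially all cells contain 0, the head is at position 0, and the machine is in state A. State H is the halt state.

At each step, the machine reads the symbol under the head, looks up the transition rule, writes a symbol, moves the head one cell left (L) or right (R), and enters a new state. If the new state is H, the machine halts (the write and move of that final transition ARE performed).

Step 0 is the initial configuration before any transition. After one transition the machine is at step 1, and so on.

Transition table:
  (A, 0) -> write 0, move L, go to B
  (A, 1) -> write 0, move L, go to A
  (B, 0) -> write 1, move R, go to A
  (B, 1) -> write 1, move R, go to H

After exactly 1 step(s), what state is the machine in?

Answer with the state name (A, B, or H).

Answer: B

Derivation:
Step 1: in state A at pos 0, read 0 -> (A,0)->write 0,move L,goto B. Now: state=B, head=-1, tape[-2..1]=0000 (head:  ^)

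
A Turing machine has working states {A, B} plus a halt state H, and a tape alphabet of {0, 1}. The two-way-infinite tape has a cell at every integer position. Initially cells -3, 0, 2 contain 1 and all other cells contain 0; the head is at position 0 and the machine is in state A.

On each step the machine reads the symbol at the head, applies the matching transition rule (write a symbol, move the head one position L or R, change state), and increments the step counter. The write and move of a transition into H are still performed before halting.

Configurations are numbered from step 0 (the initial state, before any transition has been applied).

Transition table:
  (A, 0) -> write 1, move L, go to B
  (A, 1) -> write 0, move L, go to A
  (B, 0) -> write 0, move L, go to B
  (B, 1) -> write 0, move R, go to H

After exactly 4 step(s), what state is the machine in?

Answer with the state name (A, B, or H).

Answer: H

Derivation:
Step 1: in state A at pos 0, read 1 -> (A,1)->write 0,move L,goto A. Now: state=A, head=-1, tape[-4..3]=01000010 (head:    ^)
Step 2: in state A at pos -1, read 0 -> (A,0)->write 1,move L,goto B. Now: state=B, head=-2, tape[-4..3]=01010010 (head:   ^)
Step 3: in state B at pos -2, read 0 -> (B,0)->write 0,move L,goto B. Now: state=B, head=-3, tape[-4..3]=01010010 (head:  ^)
Step 4: in state B at pos -3, read 1 -> (B,1)->write 0,move R,goto H. Now: state=H, head=-2, tape[-4..3]=00010010 (head:   ^)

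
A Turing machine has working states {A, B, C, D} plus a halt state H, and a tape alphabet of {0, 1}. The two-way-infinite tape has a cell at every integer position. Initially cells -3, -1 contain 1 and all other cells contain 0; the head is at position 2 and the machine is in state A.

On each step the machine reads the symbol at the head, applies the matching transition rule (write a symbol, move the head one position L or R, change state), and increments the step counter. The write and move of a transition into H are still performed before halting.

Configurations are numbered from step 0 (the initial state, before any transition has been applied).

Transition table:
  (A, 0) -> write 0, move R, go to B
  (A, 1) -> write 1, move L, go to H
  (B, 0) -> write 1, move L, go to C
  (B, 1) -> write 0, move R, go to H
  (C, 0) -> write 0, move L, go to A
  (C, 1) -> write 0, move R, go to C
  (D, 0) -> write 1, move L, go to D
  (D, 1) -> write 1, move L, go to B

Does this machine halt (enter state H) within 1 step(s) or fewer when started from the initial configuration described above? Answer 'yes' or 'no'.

Answer: no

Derivation:
Step 1: in state A at pos 2, read 0 -> (A,0)->write 0,move R,goto B. Now: state=B, head=3, tape[-4..4]=010100000 (head:        ^)
After 1 step(s): state = B (not H) -> not halted within 1 -> no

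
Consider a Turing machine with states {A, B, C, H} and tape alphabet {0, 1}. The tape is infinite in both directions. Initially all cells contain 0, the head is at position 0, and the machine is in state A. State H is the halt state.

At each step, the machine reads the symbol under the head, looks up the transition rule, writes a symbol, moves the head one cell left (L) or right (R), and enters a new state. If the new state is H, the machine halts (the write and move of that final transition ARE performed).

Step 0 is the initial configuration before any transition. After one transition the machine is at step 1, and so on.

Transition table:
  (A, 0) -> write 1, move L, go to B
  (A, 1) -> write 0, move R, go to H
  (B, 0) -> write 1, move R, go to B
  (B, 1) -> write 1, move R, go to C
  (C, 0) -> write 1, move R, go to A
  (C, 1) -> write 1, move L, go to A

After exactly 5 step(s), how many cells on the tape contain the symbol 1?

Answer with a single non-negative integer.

Answer: 4

Derivation:
Step 1: in state A at pos 0, read 0 -> (A,0)->write 1,move L,goto B. Now: state=B, head=-1, tape[-2..1]=0010 (head:  ^)
Step 2: in state B at pos -1, read 0 -> (B,0)->write 1,move R,goto B. Now: state=B, head=0, tape[-2..1]=0110 (head:   ^)
Step 3: in state B at pos 0, read 1 -> (B,1)->write 1,move R,goto C. Now: state=C, head=1, tape[-2..2]=01100 (head:    ^)
Step 4: in state C at pos 1, read 0 -> (C,0)->write 1,move R,goto A. Now: state=A, head=2, tape[-2..3]=011100 (head:     ^)
Step 5: in state A at pos 2, read 0 -> (A,0)->write 1,move L,goto B. Now: state=B, head=1, tape[-2..3]=011110 (head:    ^)
Cells containing 1 after step 5: {-1, 0, 1, 2} -> 4 cell(s)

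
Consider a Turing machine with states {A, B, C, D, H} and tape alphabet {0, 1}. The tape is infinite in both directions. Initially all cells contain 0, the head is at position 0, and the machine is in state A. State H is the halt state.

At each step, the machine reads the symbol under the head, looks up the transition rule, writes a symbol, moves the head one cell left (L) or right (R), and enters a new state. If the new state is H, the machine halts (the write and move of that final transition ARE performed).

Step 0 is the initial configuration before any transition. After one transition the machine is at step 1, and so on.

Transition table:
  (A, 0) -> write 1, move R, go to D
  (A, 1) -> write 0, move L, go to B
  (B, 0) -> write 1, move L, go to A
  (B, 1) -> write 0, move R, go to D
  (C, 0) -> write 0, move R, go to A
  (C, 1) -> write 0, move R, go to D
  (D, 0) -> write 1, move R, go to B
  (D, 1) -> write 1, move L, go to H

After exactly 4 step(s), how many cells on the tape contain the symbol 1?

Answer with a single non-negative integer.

Step 1: in state A at pos 0, read 0 -> (A,0)->write 1,move R,goto D. Now: state=D, head=1, tape[-1..2]=0100 (head:   ^)
Step 2: in state D at pos 1, read 0 -> (D,0)->write 1,move R,goto B. Now: state=B, head=2, tape[-1..3]=01100 (head:    ^)
Step 3: in state B at pos 2, read 0 -> (B,0)->write 1,move L,goto A. Now: state=A, head=1, tape[-1..3]=01110 (head:   ^)
Step 4: in state A at pos 1, read 1 -> (A,1)->write 0,move L,goto B. Now: state=B, head=0, tape[-1..3]=01010 (head:  ^)
Cells containing 1 after step 4: {0, 2} -> 2 cell(s)

Answer: 2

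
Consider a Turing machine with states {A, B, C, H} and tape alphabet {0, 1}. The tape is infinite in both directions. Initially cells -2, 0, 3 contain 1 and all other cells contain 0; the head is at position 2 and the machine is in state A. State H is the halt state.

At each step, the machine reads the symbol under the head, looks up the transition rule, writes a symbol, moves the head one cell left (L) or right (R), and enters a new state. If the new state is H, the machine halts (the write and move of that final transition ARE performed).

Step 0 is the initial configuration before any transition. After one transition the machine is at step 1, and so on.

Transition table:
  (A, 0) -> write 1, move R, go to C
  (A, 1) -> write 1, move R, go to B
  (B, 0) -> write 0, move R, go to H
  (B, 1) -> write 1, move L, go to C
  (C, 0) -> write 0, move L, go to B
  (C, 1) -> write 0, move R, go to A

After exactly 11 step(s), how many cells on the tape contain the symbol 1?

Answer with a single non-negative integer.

Step 1: in state A at pos 2, read 0 -> (A,0)->write 1,move R,goto C. Now: state=C, head=3, tape[-3..4]=01010110 (head:       ^)
Step 2: in state C at pos 3, read 1 -> (C,1)->write 0,move R,goto A. Now: state=A, head=4, tape[-3..5]=010101000 (head:        ^)
Step 3: in state A at pos 4, read 0 -> (A,0)->write 1,move R,goto C. Now: state=C, head=5, tape[-3..6]=0101010100 (head:         ^)
Step 4: in state C at pos 5, read 0 -> (C,0)->write 0,move L,goto B. Now: state=B, head=4, tape[-3..6]=0101010100 (head:        ^)
Step 5: in state B at pos 4, read 1 -> (B,1)->write 1,move L,goto C. Now: state=C, head=3, tape[-3..6]=0101010100 (head:       ^)
Step 6: in state C at pos 3, read 0 -> (C,0)->write 0,move L,goto B. Now: state=B, head=2, tape[-3..6]=0101010100 (head:      ^)
Step 7: in state B at pos 2, read 1 -> (B,1)->write 1,move L,goto C. Now: state=C, head=1, tape[-3..6]=0101010100 (head:     ^)
Step 8: in state C at pos 1, read 0 -> (C,0)->write 0,move L,goto B. Now: state=B, head=0, tape[-3..6]=0101010100 (head:    ^)
Step 9: in state B at pos 0, read 1 -> (B,1)->write 1,move L,goto C. Now: state=C, head=-1, tape[-3..6]=0101010100 (head:   ^)
Step 10: in state C at pos -1, read 0 -> (C,0)->write 0,move L,goto B. Now: state=B, head=-2, tape[-3..6]=0101010100 (head:  ^)
Step 11: in state B at pos -2, read 1 -> (B,1)->write 1,move L,goto C. Now: state=C, head=-3, tape[-4..6]=00101010100 (head:  ^)
Cells containing 1 after step 11: {-2, 0, 2, 4} -> 4 cell(s)

Answer: 4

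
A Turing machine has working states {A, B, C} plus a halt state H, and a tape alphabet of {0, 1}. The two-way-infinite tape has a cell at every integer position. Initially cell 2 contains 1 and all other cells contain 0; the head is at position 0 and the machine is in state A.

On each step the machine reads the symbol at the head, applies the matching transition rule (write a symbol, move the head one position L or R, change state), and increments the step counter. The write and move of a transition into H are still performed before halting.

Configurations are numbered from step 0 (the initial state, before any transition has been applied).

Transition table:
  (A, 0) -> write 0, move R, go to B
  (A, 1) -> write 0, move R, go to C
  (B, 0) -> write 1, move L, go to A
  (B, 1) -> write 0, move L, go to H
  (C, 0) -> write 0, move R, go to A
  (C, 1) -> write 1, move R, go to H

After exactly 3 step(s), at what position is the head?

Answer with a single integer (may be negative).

Answer: 1

Derivation:
Step 1: in state A at pos 0, read 0 -> (A,0)->write 0,move R,goto B. Now: state=B, head=1, tape[-1..3]=00010 (head:   ^)
Step 2: in state B at pos 1, read 0 -> (B,0)->write 1,move L,goto A. Now: state=A, head=0, tape[-1..3]=00110 (head:  ^)
Step 3: in state A at pos 0, read 0 -> (A,0)->write 0,move R,goto B. Now: state=B, head=1, tape[-1..3]=00110 (head:   ^)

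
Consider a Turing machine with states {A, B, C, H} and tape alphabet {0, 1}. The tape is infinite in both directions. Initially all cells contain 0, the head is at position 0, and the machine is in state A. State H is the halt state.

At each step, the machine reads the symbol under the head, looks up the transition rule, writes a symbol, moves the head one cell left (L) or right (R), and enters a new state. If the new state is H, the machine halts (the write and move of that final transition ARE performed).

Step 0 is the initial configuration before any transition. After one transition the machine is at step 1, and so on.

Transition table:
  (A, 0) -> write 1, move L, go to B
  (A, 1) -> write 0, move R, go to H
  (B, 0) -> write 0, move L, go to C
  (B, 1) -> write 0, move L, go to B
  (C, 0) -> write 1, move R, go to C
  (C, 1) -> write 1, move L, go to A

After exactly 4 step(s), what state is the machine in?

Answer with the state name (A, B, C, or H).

Step 1: in state A at pos 0, read 0 -> (A,0)->write 1,move L,goto B. Now: state=B, head=-1, tape[-2..1]=0010 (head:  ^)
Step 2: in state B at pos -1, read 0 -> (B,0)->write 0,move L,goto C. Now: state=C, head=-2, tape[-3..1]=00010 (head:  ^)
Step 3: in state C at pos -2, read 0 -> (C,0)->write 1,move R,goto C. Now: state=C, head=-1, tape[-3..1]=01010 (head:   ^)
Step 4: in state C at pos -1, read 0 -> (C,0)->write 1,move R,goto C. Now: state=C, head=0, tape[-3..1]=01110 (head:    ^)

Answer: C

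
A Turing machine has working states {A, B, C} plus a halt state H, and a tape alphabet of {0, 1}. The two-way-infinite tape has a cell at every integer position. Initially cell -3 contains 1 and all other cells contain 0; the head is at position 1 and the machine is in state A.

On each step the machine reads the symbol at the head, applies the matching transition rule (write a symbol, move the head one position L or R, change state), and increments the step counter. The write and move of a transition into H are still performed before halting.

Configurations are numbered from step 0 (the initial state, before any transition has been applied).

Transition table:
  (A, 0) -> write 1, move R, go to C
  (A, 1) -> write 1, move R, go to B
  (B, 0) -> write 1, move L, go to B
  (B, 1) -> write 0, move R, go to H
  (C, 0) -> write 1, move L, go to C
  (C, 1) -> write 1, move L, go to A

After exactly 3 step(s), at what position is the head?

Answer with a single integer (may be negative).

Step 1: in state A at pos 1, read 0 -> (A,0)->write 1,move R,goto C. Now: state=C, head=2, tape[-4..3]=01000100 (head:       ^)
Step 2: in state C at pos 2, read 0 -> (C,0)->write 1,move L,goto C. Now: state=C, head=1, tape[-4..3]=01000110 (head:      ^)
Step 3: in state C at pos 1, read 1 -> (C,1)->write 1,move L,goto A. Now: state=A, head=0, tape[-4..3]=01000110 (head:     ^)

Answer: 0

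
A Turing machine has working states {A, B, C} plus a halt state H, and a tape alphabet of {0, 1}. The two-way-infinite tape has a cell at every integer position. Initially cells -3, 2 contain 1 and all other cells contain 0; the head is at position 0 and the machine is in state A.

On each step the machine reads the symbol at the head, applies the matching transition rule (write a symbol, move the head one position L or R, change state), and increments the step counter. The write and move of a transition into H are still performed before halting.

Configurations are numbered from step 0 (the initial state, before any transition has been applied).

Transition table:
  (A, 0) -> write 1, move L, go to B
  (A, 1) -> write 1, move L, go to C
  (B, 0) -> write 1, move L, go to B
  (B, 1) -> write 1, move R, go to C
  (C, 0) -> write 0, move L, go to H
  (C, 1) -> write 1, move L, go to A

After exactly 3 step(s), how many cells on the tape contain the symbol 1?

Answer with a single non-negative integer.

Step 1: in state A at pos 0, read 0 -> (A,0)->write 1,move L,goto B. Now: state=B, head=-1, tape[-4..3]=01001010 (head:    ^)
Step 2: in state B at pos -1, read 0 -> (B,0)->write 1,move L,goto B. Now: state=B, head=-2, tape[-4..3]=01011010 (head:   ^)
Step 3: in state B at pos -2, read 0 -> (B,0)->write 1,move L,goto B. Now: state=B, head=-3, tape[-4..3]=01111010 (head:  ^)
Cells containing 1 after step 3: {-3, -2, -1, 0, 2} -> 5 cell(s)

Answer: 5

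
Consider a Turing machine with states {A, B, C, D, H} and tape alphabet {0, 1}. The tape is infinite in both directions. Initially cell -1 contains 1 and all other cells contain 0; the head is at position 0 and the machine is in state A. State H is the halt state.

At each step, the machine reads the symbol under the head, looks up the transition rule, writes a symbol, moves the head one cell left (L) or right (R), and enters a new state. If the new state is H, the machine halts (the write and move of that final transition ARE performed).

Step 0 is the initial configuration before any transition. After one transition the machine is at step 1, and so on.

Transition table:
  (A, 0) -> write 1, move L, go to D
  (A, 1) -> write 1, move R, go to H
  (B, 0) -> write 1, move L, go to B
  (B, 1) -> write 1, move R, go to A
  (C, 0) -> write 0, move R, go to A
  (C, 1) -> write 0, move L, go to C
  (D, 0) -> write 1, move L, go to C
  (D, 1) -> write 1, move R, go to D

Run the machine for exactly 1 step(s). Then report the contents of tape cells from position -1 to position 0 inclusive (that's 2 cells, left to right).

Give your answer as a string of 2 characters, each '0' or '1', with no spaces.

Step 1: in state A at pos 0, read 0 -> (A,0)->write 1,move L,goto D. Now: state=D, head=-1, tape[-2..1]=0110 (head:  ^)

Answer: 11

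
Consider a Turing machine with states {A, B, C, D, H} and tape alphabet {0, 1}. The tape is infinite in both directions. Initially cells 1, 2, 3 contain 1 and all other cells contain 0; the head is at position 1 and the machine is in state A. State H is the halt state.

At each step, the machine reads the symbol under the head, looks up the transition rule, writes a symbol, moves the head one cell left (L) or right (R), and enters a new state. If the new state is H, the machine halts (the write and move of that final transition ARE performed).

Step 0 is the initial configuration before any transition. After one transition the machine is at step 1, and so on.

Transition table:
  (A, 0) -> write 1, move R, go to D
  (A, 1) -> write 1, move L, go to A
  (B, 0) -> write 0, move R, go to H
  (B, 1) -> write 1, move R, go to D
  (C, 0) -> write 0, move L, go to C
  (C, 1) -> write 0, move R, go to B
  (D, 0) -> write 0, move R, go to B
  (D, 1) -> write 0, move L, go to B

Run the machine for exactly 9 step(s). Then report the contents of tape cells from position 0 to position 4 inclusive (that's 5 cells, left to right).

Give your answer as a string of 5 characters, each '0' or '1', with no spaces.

Step 1: in state A at pos 1, read 1 -> (A,1)->write 1,move L,goto A. Now: state=A, head=0, tape[-1..4]=001110 (head:  ^)
Step 2: in state A at pos 0, read 0 -> (A,0)->write 1,move R,goto D. Now: state=D, head=1, tape[-1..4]=011110 (head:   ^)
Step 3: in state D at pos 1, read 1 -> (D,1)->write 0,move L,goto B. Now: state=B, head=0, tape[-1..4]=010110 (head:  ^)
Step 4: in state B at pos 0, read 1 -> (B,1)->write 1,move R,goto D. Now: state=D, head=1, tape[-1..4]=010110 (head:   ^)
Step 5: in state D at pos 1, read 0 -> (D,0)->write 0,move R,goto B. Now: state=B, head=2, tape[-1..4]=010110 (head:    ^)
Step 6: in state B at pos 2, read 1 -> (B,1)->write 1,move R,goto D. Now: state=D, head=3, tape[-1..4]=010110 (head:     ^)
Step 7: in state D at pos 3, read 1 -> (D,1)->write 0,move L,goto B. Now: state=B, head=2, tape[-1..4]=010100 (head:    ^)
Step 8: in state B at pos 2, read 1 -> (B,1)->write 1,move R,goto D. Now: state=D, head=3, tape[-1..4]=010100 (head:     ^)
Step 9: in state D at pos 3, read 0 -> (D,0)->write 0,move R,goto B. Now: state=B, head=4, tape[-1..5]=0101000 (head:      ^)

Answer: 10100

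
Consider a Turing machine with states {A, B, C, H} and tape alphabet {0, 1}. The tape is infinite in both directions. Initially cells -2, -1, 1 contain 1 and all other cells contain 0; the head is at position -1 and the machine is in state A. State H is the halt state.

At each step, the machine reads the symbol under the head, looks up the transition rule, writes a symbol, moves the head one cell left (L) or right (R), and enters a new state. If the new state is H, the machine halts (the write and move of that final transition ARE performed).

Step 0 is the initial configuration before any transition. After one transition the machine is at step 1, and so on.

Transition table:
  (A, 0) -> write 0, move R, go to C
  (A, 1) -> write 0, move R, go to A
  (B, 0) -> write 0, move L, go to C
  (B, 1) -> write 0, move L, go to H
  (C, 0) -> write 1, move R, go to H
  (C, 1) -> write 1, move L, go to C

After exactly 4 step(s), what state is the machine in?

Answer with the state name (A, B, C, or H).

Answer: H

Derivation:
Step 1: in state A at pos -1, read 1 -> (A,1)->write 0,move R,goto A. Now: state=A, head=0, tape[-3..2]=010010 (head:    ^)
Step 2: in state A at pos 0, read 0 -> (A,0)->write 0,move R,goto C. Now: state=C, head=1, tape[-3..2]=010010 (head:     ^)
Step 3: in state C at pos 1, read 1 -> (C,1)->write 1,move L,goto C. Now: state=C, head=0, tape[-3..2]=010010 (head:    ^)
Step 4: in state C at pos 0, read 0 -> (C,0)->write 1,move R,goto H. Now: state=H, head=1, tape[-3..2]=010110 (head:     ^)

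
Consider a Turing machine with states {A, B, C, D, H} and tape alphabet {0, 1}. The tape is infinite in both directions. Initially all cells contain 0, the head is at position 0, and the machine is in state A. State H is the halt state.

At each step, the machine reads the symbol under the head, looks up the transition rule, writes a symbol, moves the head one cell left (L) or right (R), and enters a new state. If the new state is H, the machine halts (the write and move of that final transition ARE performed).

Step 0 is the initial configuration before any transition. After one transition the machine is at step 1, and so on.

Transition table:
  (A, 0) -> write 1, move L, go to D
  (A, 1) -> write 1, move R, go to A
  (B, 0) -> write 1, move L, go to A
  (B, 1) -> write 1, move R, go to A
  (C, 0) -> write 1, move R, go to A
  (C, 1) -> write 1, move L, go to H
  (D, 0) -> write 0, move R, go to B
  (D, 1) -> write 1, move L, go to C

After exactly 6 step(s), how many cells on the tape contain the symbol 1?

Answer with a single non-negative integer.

Answer: 3

Derivation:
Step 1: in state A at pos 0, read 0 -> (A,0)->write 1,move L,goto D. Now: state=D, head=-1, tape[-2..1]=0010 (head:  ^)
Step 2: in state D at pos -1, read 0 -> (D,0)->write 0,move R,goto B. Now: state=B, head=0, tape[-2..1]=0010 (head:   ^)
Step 3: in state B at pos 0, read 1 -> (B,1)->write 1,move R,goto A. Now: state=A, head=1, tape[-2..2]=00100 (head:    ^)
Step 4: in state A at pos 1, read 0 -> (A,0)->write 1,move L,goto D. Now: state=D, head=0, tape[-2..2]=00110 (head:   ^)
Step 5: in state D at pos 0, read 1 -> (D,1)->write 1,move L,goto C. Now: state=C, head=-1, tape[-2..2]=00110 (head:  ^)
Step 6: in state C at pos -1, read 0 -> (C,0)->write 1,move R,goto A. Now: state=A, head=0, tape[-2..2]=01110 (head:   ^)
Cells containing 1 after step 6: {-1, 0, 1} -> 3 cell(s)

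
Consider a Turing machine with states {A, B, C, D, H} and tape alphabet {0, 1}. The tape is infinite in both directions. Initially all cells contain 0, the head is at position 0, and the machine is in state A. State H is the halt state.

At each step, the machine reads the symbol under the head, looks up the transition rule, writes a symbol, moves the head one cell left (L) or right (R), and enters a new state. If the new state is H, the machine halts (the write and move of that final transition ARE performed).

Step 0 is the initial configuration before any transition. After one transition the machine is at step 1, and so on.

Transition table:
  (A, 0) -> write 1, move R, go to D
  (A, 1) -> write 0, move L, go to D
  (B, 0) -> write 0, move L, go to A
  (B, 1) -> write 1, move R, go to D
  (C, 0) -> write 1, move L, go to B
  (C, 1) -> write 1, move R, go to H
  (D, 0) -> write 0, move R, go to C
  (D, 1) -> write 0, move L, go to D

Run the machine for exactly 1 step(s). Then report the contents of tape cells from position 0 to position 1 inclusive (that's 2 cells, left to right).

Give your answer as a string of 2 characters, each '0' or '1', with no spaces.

Answer: 10

Derivation:
Step 1: in state A at pos 0, read 0 -> (A,0)->write 1,move R,goto D. Now: state=D, head=1, tape[-1..2]=0100 (head:   ^)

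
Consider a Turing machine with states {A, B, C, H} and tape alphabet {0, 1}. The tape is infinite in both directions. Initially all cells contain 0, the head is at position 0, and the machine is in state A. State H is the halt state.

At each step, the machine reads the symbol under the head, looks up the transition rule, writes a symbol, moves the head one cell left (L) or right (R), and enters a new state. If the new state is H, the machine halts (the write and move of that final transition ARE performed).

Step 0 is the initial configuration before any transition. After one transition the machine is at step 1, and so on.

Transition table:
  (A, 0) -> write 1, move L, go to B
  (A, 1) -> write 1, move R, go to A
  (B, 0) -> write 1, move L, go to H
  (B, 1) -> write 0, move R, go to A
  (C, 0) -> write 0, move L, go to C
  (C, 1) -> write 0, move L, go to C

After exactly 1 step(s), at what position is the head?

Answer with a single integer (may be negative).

Step 1: in state A at pos 0, read 0 -> (A,0)->write 1,move L,goto B. Now: state=B, head=-1, tape[-2..1]=0010 (head:  ^)

Answer: -1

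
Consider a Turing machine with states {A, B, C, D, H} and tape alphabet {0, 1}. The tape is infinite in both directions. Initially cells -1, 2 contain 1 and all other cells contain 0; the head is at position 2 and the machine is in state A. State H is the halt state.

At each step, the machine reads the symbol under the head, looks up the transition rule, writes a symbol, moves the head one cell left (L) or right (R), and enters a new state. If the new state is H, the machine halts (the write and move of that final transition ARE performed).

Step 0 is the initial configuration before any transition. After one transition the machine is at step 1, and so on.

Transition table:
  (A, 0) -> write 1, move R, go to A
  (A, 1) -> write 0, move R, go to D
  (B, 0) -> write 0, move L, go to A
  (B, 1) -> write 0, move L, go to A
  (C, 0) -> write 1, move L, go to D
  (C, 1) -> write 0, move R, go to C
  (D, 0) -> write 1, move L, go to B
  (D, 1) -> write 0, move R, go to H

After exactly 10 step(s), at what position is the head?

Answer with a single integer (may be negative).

Step 1: in state A at pos 2, read 1 -> (A,1)->write 0,move R,goto D. Now: state=D, head=3, tape[-2..4]=0100000 (head:      ^)
Step 2: in state D at pos 3, read 0 -> (D,0)->write 1,move L,goto B. Now: state=B, head=2, tape[-2..4]=0100010 (head:     ^)
Step 3: in state B at pos 2, read 0 -> (B,0)->write 0,move L,goto A. Now: state=A, head=1, tape[-2..4]=0100010 (head:    ^)
Step 4: in state A at pos 1, read 0 -> (A,0)->write 1,move R,goto A. Now: state=A, head=2, tape[-2..4]=0101010 (head:     ^)
Step 5: in state A at pos 2, read 0 -> (A,0)->write 1,move R,goto A. Now: state=A, head=3, tape[-2..4]=0101110 (head:      ^)
Step 6: in state A at pos 3, read 1 -> (A,1)->write 0,move R,goto D. Now: state=D, head=4, tape[-2..5]=01011000 (head:       ^)
Step 7: in state D at pos 4, read 0 -> (D,0)->write 1,move L,goto B. Now: state=B, head=3, tape[-2..5]=01011010 (head:      ^)
Step 8: in state B at pos 3, read 0 -> (B,0)->write 0,move L,goto A. Now: state=A, head=2, tape[-2..5]=01011010 (head:     ^)
Step 9: in state A at pos 2, read 1 -> (A,1)->write 0,move R,goto D. Now: state=D, head=3, tape[-2..5]=01010010 (head:      ^)
Step 10: in state D at pos 3, read 0 -> (D,0)->write 1,move L,goto B. Now: state=B, head=2, tape[-2..5]=01010110 (head:     ^)

Answer: 2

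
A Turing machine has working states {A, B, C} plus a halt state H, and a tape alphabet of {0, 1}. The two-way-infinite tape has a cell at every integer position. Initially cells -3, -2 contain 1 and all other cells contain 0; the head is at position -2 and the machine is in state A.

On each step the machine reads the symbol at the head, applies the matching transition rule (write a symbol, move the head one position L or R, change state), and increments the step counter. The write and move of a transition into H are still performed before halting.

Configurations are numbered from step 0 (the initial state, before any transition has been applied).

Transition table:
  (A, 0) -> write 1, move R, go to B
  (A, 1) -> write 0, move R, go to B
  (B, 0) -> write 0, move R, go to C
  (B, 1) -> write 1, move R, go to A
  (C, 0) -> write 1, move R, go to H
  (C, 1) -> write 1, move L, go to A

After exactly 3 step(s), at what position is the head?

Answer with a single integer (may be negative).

Answer: 1

Derivation:
Step 1: in state A at pos -2, read 1 -> (A,1)->write 0,move R,goto B. Now: state=B, head=-1, tape[-4..0]=01000 (head:    ^)
Step 2: in state B at pos -1, read 0 -> (B,0)->write 0,move R,goto C. Now: state=C, head=0, tape[-4..1]=010000 (head:     ^)
Step 3: in state C at pos 0, read 0 -> (C,0)->write 1,move R,goto H. Now: state=H, head=1, tape[-4..2]=0100100 (head:      ^)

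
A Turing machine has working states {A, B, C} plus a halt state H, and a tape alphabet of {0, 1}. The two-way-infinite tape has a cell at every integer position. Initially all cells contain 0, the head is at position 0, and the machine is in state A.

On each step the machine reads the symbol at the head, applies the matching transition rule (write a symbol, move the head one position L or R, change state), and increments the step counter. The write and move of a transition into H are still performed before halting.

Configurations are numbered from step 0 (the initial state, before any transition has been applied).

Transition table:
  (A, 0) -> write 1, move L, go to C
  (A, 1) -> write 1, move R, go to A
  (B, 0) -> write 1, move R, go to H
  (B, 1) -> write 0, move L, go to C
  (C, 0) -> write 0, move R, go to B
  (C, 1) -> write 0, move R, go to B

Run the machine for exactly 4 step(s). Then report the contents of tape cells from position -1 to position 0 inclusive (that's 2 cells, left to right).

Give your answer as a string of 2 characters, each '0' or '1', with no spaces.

Answer: 00

Derivation:
Step 1: in state A at pos 0, read 0 -> (A,0)->write 1,move L,goto C. Now: state=C, head=-1, tape[-2..1]=0010 (head:  ^)
Step 2: in state C at pos -1, read 0 -> (C,0)->write 0,move R,goto B. Now: state=B, head=0, tape[-2..1]=0010 (head:   ^)
Step 3: in state B at pos 0, read 1 -> (B,1)->write 0,move L,goto C. Now: state=C, head=-1, tape[-2..1]=0000 (head:  ^)
Step 4: in state C at pos -1, read 0 -> (C,0)->write 0,move R,goto B. Now: state=B, head=0, tape[-2..1]=0000 (head:   ^)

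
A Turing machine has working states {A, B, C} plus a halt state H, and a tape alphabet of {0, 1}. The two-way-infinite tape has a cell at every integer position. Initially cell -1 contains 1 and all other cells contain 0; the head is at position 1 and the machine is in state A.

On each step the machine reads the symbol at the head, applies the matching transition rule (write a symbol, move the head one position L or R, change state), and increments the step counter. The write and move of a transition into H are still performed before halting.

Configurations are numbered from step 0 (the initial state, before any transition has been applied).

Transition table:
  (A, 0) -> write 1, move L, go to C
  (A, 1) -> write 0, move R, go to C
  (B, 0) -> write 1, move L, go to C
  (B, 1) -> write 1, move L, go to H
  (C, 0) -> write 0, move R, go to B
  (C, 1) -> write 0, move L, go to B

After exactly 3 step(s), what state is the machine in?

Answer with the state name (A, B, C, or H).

Answer: H

Derivation:
Step 1: in state A at pos 1, read 0 -> (A,0)->write 1,move L,goto C. Now: state=C, head=0, tape[-2..2]=01010 (head:   ^)
Step 2: in state C at pos 0, read 0 -> (C,0)->write 0,move R,goto B. Now: state=B, head=1, tape[-2..2]=01010 (head:    ^)
Step 3: in state B at pos 1, read 1 -> (B,1)->write 1,move L,goto H. Now: state=H, head=0, tape[-2..2]=01010 (head:   ^)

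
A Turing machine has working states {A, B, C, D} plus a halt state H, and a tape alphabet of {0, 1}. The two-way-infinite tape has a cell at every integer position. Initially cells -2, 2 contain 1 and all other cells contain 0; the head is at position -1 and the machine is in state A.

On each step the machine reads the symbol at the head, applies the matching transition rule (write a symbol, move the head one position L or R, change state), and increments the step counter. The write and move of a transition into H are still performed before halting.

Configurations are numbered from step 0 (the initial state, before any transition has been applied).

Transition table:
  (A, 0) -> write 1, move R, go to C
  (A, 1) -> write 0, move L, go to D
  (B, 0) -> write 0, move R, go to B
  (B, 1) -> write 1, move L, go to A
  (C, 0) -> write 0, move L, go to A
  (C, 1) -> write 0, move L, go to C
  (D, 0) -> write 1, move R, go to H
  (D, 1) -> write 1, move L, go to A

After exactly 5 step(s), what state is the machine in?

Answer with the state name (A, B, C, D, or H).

Answer: C

Derivation:
Step 1: in state A at pos -1, read 0 -> (A,0)->write 1,move R,goto C. Now: state=C, head=0, tape[-3..3]=0110010 (head:    ^)
Step 2: in state C at pos 0, read 0 -> (C,0)->write 0,move L,goto A. Now: state=A, head=-1, tape[-3..3]=0110010 (head:   ^)
Step 3: in state A at pos -1, read 1 -> (A,1)->write 0,move L,goto D. Now: state=D, head=-2, tape[-3..3]=0100010 (head:  ^)
Step 4: in state D at pos -2, read 1 -> (D,1)->write 1,move L,goto A. Now: state=A, head=-3, tape[-4..3]=00100010 (head:  ^)
Step 5: in state A at pos -3, read 0 -> (A,0)->write 1,move R,goto C. Now: state=C, head=-2, tape[-4..3]=01100010 (head:   ^)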